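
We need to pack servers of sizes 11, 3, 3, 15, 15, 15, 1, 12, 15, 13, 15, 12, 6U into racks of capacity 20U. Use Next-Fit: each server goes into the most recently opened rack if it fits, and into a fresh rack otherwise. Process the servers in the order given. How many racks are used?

9

Put 11U in rack 1; 9U remain.
Put 3U in rack 1; 6U remain.
Put 3U in rack 1; 3U remain.
Put 15U in rack 2; 5U remain.
Put 15U in rack 3; 5U remain.
Put 15U in rack 4; 5U remain.
Put 1U in rack 4; 4U remain.
Put 12U in rack 5; 8U remain.
Put 15U in rack 6; 5U remain.
Put 13U in rack 7; 7U remain.
Put 15U in rack 8; 5U remain.
Put 12U in rack 9; 8U remain.
Put 6U in rack 9; 2U remain.
Final racks: [11,3,3] [15] [15] [15,1] [12] [15] [13] [15] [12,6].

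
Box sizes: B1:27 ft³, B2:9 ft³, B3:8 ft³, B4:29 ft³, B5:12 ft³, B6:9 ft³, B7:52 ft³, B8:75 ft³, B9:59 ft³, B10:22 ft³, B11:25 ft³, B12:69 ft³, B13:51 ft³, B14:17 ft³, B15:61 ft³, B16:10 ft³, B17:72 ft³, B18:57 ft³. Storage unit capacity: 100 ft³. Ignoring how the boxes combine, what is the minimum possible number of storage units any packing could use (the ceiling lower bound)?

7

Total size = 27 + 9 + 8 + 29 + 12 + 9 + 52 + 75 + 59 + 22 + 25 + 69 + 51 + 17 + 61 + 10 + 72 + 57 = 664 ft³.
⌈664 / 100⌉ = 7.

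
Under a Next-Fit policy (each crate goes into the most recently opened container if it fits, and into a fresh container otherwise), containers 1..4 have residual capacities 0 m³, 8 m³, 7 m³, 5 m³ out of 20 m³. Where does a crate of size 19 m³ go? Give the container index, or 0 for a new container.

0

Next-Fit only looks at container 4, which has 5 m³ free.
19 m³ does not fit, so a new container is opened.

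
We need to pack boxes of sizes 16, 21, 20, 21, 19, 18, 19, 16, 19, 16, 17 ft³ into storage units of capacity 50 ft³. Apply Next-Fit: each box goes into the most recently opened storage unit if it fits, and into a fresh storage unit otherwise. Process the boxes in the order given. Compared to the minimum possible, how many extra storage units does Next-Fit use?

1

Next-Fit: [16,21] [20,21] [19,18] [19,16] [19,16] [17] → 6 storage units.
Total size 202 ft³; any packing needs at least ⌈202/50⌉ = 5 storage units.
An optimal packing achieves that bound: [21,21] [20,19] [19,19] [18,17] [16,16,16] → 5 storage units.
Excess: 6 − 5 = 1.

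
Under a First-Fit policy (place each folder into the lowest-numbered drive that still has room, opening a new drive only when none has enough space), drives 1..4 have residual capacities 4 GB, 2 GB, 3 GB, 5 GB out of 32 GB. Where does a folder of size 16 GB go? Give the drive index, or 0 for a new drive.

No drive has ≥ 16 GB free, so a new drive is opened.

0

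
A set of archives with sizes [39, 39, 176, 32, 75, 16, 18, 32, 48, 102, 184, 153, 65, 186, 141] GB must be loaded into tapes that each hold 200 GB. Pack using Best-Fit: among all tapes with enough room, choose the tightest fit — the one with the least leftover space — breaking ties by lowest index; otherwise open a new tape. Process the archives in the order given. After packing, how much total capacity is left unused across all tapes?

Put 39 GB in tape 1; 161 GB remain.
Put 39 GB in tape 1; 122 GB remain.
Put 176 GB in tape 2; 24 GB remain.
Put 32 GB in tape 1; 90 GB remain.
Put 75 GB in tape 1; 15 GB remain.
Put 16 GB in tape 2; 8 GB remain.
Put 18 GB in tape 3; 182 GB remain.
Put 32 GB in tape 3; 150 GB remain.
Put 48 GB in tape 3; 102 GB remain.
Put 102 GB in tape 3; 0 GB remain.
Put 184 GB in tape 4; 16 GB remain.
Put 153 GB in tape 5; 47 GB remain.
Put 65 GB in tape 6; 135 GB remain.
Put 186 GB in tape 7; 14 GB remain.
Put 141 GB in tape 8; 59 GB remain.
8 tapes × 200 GB = 1600 GB; used 1306 GB; unused 294 GB.

294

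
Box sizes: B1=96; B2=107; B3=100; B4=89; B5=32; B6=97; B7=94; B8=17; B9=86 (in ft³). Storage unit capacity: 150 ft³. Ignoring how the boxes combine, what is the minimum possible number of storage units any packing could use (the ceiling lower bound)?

5 storage units

Total size = 96 + 107 + 100 + 89 + 32 + 97 + 94 + 17 + 86 = 718 ft³.
⌈718 / 150⌉ = 5.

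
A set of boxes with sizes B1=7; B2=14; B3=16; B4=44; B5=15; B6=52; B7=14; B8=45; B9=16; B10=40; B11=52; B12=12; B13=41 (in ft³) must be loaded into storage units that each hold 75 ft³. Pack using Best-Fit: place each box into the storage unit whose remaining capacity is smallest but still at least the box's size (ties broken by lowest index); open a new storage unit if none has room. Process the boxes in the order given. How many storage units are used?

Put B1 (7 ft³) in storage unit 1; 68 ft³ remain.
Put B2 (14 ft³) in storage unit 1; 54 ft³ remain.
Put B3 (16 ft³) in storage unit 1; 38 ft³ remain.
Put B4 (44 ft³) in storage unit 2; 31 ft³ remain.
Put B5 (15 ft³) in storage unit 2; 16 ft³ remain.
Put B6 (52 ft³) in storage unit 3; 23 ft³ remain.
Put B7 (14 ft³) in storage unit 2; 2 ft³ remain.
Put B8 (45 ft³) in storage unit 4; 30 ft³ remain.
Put B9 (16 ft³) in storage unit 3; 7 ft³ remain.
Put B10 (40 ft³) in storage unit 5; 35 ft³ remain.
Put B11 (52 ft³) in storage unit 6; 23 ft³ remain.
Put B12 (12 ft³) in storage unit 6; 11 ft³ remain.
Put B13 (41 ft³) in storage unit 7; 34 ft³ remain.
Final storage units: [7,14,16] [44,15,14] [52,16] [45] [40] [52,12] [41].

7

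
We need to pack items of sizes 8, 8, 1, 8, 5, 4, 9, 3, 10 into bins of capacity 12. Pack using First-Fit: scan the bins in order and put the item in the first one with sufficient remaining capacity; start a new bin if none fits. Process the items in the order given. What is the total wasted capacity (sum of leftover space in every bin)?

16

8 → bin 1 (remaining 4)
8 → bin 2 (remaining 4)
1 → bin 1 (remaining 3)
8 → bin 3 (remaining 4)
5 → bin 4 (remaining 7)
4 → bin 2 (remaining 0)
9 → bin 5 (remaining 3)
3 → bin 1 (remaining 0)
10 → bin 6 (remaining 2)
6 bins × 12 = 72; used 56; unused 16.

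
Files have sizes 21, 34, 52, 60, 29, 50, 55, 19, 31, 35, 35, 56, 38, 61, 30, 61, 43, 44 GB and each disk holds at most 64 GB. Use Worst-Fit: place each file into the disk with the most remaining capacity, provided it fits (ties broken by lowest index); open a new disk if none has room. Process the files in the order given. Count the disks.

15 disks

Put 21 GB in disk 1; 43 GB remain.
Put 34 GB in disk 1; 9 GB remain.
Put 52 GB in disk 2; 12 GB remain.
Put 60 GB in disk 3; 4 GB remain.
Put 29 GB in disk 4; 35 GB remain.
Put 50 GB in disk 5; 14 GB remain.
Put 55 GB in disk 6; 9 GB remain.
Put 19 GB in disk 4; 16 GB remain.
Put 31 GB in disk 7; 33 GB remain.
Put 35 GB in disk 8; 29 GB remain.
Put 35 GB in disk 9; 29 GB remain.
Put 56 GB in disk 10; 8 GB remain.
Put 38 GB in disk 11; 26 GB remain.
Put 61 GB in disk 12; 3 GB remain.
Put 30 GB in disk 7; 3 GB remain.
Put 61 GB in disk 13; 3 GB remain.
Put 43 GB in disk 14; 21 GB remain.
Put 44 GB in disk 15; 20 GB remain.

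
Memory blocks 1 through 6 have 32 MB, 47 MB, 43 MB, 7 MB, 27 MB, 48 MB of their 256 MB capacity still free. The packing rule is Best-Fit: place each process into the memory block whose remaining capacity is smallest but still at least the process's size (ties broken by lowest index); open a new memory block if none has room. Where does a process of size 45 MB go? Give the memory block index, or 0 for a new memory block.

2

Memory blocks with room: memory block 2 (47 MB), memory block 6 (48 MB).
Tightest fit is memory block 2 with 47 MB free.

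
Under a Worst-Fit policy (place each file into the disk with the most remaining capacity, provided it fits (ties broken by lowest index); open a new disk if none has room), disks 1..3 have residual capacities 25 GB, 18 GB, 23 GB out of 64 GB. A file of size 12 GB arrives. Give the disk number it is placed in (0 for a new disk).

1

Disks with room: disk 1 (25 GB), disk 2 (18 GB), disk 3 (23 GB).
Most room is disk 1 with 25 GB free.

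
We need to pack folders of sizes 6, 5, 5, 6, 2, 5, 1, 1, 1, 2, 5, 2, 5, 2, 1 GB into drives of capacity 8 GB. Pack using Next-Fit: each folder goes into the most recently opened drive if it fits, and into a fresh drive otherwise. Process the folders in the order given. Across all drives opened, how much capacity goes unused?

Put 6 GB in drive 1; 2 GB remain.
Put 5 GB in drive 2; 3 GB remain.
Put 5 GB in drive 3; 3 GB remain.
Put 6 GB in drive 4; 2 GB remain.
Put 2 GB in drive 4; 0 GB remain.
Put 5 GB in drive 5; 3 GB remain.
Put 1 GB in drive 5; 2 GB remain.
Put 1 GB in drive 5; 1 GB remain.
Put 1 GB in drive 5; 0 GB remain.
Put 2 GB in drive 6; 6 GB remain.
Put 5 GB in drive 6; 1 GB remain.
Put 2 GB in drive 7; 6 GB remain.
Put 5 GB in drive 7; 1 GB remain.
Put 2 GB in drive 8; 6 GB remain.
Put 1 GB in drive 8; 5 GB remain.
8 drives × 8 GB = 64 GB; used 49 GB; unused 15 GB.

15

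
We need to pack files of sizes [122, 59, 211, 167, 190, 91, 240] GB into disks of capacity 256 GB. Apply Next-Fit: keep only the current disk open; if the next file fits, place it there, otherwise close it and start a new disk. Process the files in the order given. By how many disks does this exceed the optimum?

Next-Fit: [122,59] [211] [167] [190] [91] [240] → 6 disks.
Total size 1080 GB; any packing needs at least ⌈1080/256⌉ = 5 disks.
An optimal packing achieves that bound: [240] [211] [190,59] [167] [122,91] → 5 disks.
Excess: 6 − 5 = 1.

1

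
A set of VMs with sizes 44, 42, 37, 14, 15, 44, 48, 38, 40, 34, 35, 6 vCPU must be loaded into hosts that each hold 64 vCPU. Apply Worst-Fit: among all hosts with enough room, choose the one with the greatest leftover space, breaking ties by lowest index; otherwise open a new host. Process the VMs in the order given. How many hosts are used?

host 1: place 44 vCPU, 20 vCPU left
host 2: place 42 vCPU, 22 vCPU left
host 3: place 37 vCPU, 27 vCPU left
host 3: place 14 vCPU, 13 vCPU left
host 2: place 15 vCPU, 7 vCPU left
host 4: place 44 vCPU, 20 vCPU left
host 5: place 48 vCPU, 16 vCPU left
host 6: place 38 vCPU, 26 vCPU left
host 7: place 40 vCPU, 24 vCPU left
host 8: place 34 vCPU, 30 vCPU left
host 9: place 35 vCPU, 29 vCPU left
host 8: place 6 vCPU, 24 vCPU left

9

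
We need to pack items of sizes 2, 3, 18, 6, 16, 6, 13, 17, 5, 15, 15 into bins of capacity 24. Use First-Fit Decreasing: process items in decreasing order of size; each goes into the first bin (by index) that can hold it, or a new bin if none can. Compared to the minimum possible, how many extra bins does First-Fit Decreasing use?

First-Fit Decreasing: [18,6] [17,6] [16,5,3] [15,2] [15] [13] → 6 bins.
6 items exceed 12 (half the capacity), and no two of those can share a bin, so at least 6 bins are needed.
So 6 is already optimal.

0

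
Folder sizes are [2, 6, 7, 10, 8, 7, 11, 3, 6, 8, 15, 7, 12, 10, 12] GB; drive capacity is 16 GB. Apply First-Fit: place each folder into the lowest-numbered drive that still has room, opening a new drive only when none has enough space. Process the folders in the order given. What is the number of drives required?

Put 2 GB in drive 1; 14 GB remain.
Put 6 GB in drive 1; 8 GB remain.
Put 7 GB in drive 1; 1 GB remain.
Put 10 GB in drive 2; 6 GB remain.
Put 8 GB in drive 3; 8 GB remain.
Put 7 GB in drive 3; 1 GB remain.
Put 11 GB in drive 4; 5 GB remain.
Put 3 GB in drive 2; 3 GB remain.
Put 6 GB in drive 5; 10 GB remain.
Put 8 GB in drive 5; 2 GB remain.
Put 15 GB in drive 6; 1 GB remain.
Put 7 GB in drive 7; 9 GB remain.
Put 12 GB in drive 8; 4 GB remain.
Put 10 GB in drive 9; 6 GB remain.
Put 12 GB in drive 10; 4 GB remain.
Final drives: [2,6,7] [10,3] [8,7] [11] [6,8] [15] [7] [12] [10] [12].

10 drives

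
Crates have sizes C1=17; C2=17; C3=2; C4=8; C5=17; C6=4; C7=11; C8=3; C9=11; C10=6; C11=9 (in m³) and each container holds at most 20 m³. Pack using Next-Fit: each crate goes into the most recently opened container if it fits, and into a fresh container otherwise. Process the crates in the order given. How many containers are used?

container 1: place C1 (17 m³), 3 m³ left
container 2: place C2 (17 m³), 3 m³ left
container 2: place C3 (2 m³), 1 m³ left
container 3: place C4 (8 m³), 12 m³ left
container 4: place C5 (17 m³), 3 m³ left
container 5: place C6 (4 m³), 16 m³ left
container 5: place C7 (11 m³), 5 m³ left
container 5: place C8 (3 m³), 2 m³ left
container 6: place C9 (11 m³), 9 m³ left
container 6: place C10 (6 m³), 3 m³ left
container 7: place C11 (9 m³), 11 m³ left
Final containers: [17] [17,2] [8] [17] [4,11,3] [11,6] [9].

7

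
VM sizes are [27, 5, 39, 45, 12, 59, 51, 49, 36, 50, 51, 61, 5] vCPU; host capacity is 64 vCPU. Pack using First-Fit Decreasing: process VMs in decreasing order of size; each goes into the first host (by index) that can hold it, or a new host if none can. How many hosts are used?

9 hosts

Sorted descending: 61, 59, 51, 51, 50, 49, 45, 39, 36, 27, 12, 5, 5.
Put 61 vCPU in host 1; 3 vCPU remain.
Put 59 vCPU in host 2; 5 vCPU remain.
Put 51 vCPU in host 3; 13 vCPU remain.
Put 51 vCPU in host 4; 13 vCPU remain.
Put 50 vCPU in host 5; 14 vCPU remain.
Put 49 vCPU in host 6; 15 vCPU remain.
Put 45 vCPU in host 7; 19 vCPU remain.
Put 39 vCPU in host 8; 25 vCPU remain.
Put 36 vCPU in host 9; 28 vCPU remain.
Put 27 vCPU in host 9; 1 vCPU remain.
Put 12 vCPU in host 3; 1 vCPU remain.
Put 5 vCPU in host 2; 0 vCPU remain.
Put 5 vCPU in host 4; 8 vCPU remain.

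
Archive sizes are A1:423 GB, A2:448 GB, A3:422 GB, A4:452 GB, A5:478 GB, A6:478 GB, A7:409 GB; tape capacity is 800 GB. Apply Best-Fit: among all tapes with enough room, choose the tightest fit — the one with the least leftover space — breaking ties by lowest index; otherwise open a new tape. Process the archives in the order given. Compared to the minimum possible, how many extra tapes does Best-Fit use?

0

Best-Fit: [423] [448] [422] [452] [478] [478] [409] → 7 tapes.
7 archives exceed 400 GB (half the capacity), and no two of those can share a tape, so at least 7 tapes are needed.
So 7 is already optimal.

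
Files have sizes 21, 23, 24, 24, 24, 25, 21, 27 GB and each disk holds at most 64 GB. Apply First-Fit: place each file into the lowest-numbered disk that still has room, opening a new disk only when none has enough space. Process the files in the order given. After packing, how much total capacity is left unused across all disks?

67

disk 1: place 21 GB, 43 GB left
disk 1: place 23 GB, 20 GB left
disk 2: place 24 GB, 40 GB left
disk 2: place 24 GB, 16 GB left
disk 3: place 24 GB, 40 GB left
disk 3: place 25 GB, 15 GB left
disk 4: place 21 GB, 43 GB left
disk 4: place 27 GB, 16 GB left
4 disks × 64 GB = 256 GB; used 189 GB; unused 67 GB.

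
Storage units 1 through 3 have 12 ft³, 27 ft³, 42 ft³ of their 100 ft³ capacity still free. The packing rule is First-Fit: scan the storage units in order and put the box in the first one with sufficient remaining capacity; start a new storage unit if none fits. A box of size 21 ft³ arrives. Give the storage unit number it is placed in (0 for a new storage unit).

Storage units with room: storage unit 2 (27 ft³), storage unit 3 (42 ft³).
The first with room is storage unit 2.

2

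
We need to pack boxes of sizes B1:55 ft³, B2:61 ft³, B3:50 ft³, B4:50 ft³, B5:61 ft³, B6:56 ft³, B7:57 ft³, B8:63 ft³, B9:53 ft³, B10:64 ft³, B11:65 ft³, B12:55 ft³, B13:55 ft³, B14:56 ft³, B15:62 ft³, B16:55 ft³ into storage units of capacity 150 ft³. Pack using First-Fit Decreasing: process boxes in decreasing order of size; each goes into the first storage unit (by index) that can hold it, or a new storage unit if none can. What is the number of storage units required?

Sorted descending: 65, 64, 63, 62, 61, 61, 57, 56, 56, 55, 55, 55, 55, 53, 50, 50.
storage unit 1: place 65 ft³, 85 ft³ left
storage unit 1: place 64 ft³, 21 ft³ left
storage unit 2: place 63 ft³, 87 ft³ left
storage unit 2: place 62 ft³, 25 ft³ left
storage unit 3: place 61 ft³, 89 ft³ left
storage unit 3: place 61 ft³, 28 ft³ left
storage unit 4: place 57 ft³, 93 ft³ left
storage unit 4: place 56 ft³, 37 ft³ left
storage unit 5: place 56 ft³, 94 ft³ left
storage unit 5: place 55 ft³, 39 ft³ left
storage unit 6: place 55 ft³, 95 ft³ left
storage unit 6: place 55 ft³, 40 ft³ left
storage unit 7: place 55 ft³, 95 ft³ left
storage unit 7: place 53 ft³, 42 ft³ left
storage unit 8: place 50 ft³, 100 ft³ left
storage unit 8: place 50 ft³, 50 ft³ left

8 storage units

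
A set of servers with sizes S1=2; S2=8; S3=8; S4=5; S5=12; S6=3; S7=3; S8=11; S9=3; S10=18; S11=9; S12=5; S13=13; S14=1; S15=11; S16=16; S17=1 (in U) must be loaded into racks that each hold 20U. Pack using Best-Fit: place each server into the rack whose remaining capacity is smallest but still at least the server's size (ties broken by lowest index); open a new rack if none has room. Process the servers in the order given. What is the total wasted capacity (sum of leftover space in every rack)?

31

S1 (2U) → rack 1 (remaining 18U)
S2 (8U) → rack 1 (remaining 10U)
S3 (8U) → rack 1 (remaining 2U)
S4 (5U) → rack 2 (remaining 15U)
S5 (12U) → rack 2 (remaining 3U)
S6 (3U) → rack 2 (remaining 0U)
S7 (3U) → rack 3 (remaining 17U)
S8 (11U) → rack 3 (remaining 6U)
S9 (3U) → rack 3 (remaining 3U)
S10 (18U) → rack 4 (remaining 2U)
S11 (9U) → rack 5 (remaining 11U)
S12 (5U) → rack 5 (remaining 6U)
S13 (13U) → rack 6 (remaining 7U)
S14 (1U) → rack 1 (remaining 1U)
S15 (11U) → rack 7 (remaining 9U)
S16 (16U) → rack 8 (remaining 4U)
S17 (1U) → rack 1 (remaining 0U)
8 racks × 20U = 160U; used 129U; unused 31U.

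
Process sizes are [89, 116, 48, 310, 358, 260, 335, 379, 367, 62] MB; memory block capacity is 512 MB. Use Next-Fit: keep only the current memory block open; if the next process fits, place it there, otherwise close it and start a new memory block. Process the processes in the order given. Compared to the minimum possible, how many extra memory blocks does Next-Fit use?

Next-Fit: [89,116,48] [310] [358] [260] [335] [379] [367,62] → 7 memory blocks.
6 processes exceed 256 MB (half the capacity), and no two of those can share a memory block, so at least 6 memory blocks are needed.
An optimal packing achieves that bound: [379,116] [367,89,48] [358,62] [335] [310] [260] → 6 memory blocks.
Excess: 7 − 6 = 1.

1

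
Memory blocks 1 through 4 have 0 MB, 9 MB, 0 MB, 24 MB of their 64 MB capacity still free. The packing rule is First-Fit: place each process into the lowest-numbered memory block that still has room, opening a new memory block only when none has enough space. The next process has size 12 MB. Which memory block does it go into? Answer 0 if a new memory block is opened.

4

Memory blocks with room: memory block 4 (24 MB).
The first with room is memory block 4.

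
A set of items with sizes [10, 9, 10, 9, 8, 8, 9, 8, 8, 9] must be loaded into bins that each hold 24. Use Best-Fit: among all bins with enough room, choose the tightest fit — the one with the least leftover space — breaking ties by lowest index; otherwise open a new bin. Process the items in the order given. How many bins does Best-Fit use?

10 → bin 1 (remaining 14)
9 → bin 1 (remaining 5)
10 → bin 2 (remaining 14)
9 → bin 2 (remaining 5)
8 → bin 3 (remaining 16)
8 → bin 3 (remaining 8)
9 → bin 4 (remaining 15)
8 → bin 3 (remaining 0)
8 → bin 4 (remaining 7)
9 → bin 5 (remaining 15)
Final bins: [10,9] [10,9] [8,8,8] [9,8] [9].

5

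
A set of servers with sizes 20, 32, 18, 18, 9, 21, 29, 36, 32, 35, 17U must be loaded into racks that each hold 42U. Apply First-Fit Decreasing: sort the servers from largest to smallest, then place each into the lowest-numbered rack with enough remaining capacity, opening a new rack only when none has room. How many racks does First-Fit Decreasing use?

Sorted descending: 36, 35, 32, 32, 29, 21, 20, 18, 18, 17, 9.
Put 36U in rack 1; 6U remain.
Put 35U in rack 2; 7U remain.
Put 32U in rack 3; 10U remain.
Put 32U in rack 4; 10U remain.
Put 29U in rack 5; 13U remain.
Put 21U in rack 6; 21U remain.
Put 20U in rack 6; 1U remain.
Put 18U in rack 7; 24U remain.
Put 18U in rack 7; 6U remain.
Put 17U in rack 8; 25U remain.
Put 9U in rack 3; 1U remain.
Final racks: [36] [35] [32,9] [32] [29] [21,20] [18,18] [17].

8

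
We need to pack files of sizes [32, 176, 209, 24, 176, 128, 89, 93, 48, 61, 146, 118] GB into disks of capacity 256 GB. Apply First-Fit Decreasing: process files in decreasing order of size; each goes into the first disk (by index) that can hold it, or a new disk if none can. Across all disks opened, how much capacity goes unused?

236

Sorted descending: 209, 176, 176, 146, 128, 118, 93, 89, 61, 48, 32, 24.
disk 1: place 209 GB, 47 GB left
disk 2: place 176 GB, 80 GB left
disk 3: place 176 GB, 80 GB left
disk 4: place 146 GB, 110 GB left
disk 5: place 128 GB, 128 GB left
disk 5: place 118 GB, 10 GB left
disk 4: place 93 GB, 17 GB left
disk 6: place 89 GB, 167 GB left
disk 2: place 61 GB, 19 GB left
disk 3: place 48 GB, 32 GB left
disk 1: place 32 GB, 15 GB left
disk 3: place 24 GB, 8 GB left
6 disks × 256 GB = 1536 GB; used 1300 GB; unused 236 GB.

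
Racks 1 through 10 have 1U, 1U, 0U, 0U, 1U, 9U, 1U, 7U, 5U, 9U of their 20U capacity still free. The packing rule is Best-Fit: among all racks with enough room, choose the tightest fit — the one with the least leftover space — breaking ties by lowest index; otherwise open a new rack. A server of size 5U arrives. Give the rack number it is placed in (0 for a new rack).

Racks with room: rack 6 (9U), rack 8 (7U), rack 9 (5U), rack 10 (9U).
Tightest fit is rack 9 with 5U free.

9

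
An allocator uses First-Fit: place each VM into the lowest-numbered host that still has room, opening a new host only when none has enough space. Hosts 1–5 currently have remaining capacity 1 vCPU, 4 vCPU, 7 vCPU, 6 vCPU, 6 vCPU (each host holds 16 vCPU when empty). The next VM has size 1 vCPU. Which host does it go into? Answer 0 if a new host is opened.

1

Hosts with room: host 1 (1 vCPU), host 2 (4 vCPU), host 3 (7 vCPU), host 4 (6 vCPU), host 5 (6 vCPU).
The first with room is host 1.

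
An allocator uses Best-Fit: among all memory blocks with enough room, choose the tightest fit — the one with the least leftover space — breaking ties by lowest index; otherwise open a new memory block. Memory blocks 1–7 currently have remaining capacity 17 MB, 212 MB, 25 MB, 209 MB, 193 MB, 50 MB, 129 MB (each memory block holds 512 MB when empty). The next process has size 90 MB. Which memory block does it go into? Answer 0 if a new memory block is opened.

Memory blocks with room: memory block 2 (212 MB), memory block 4 (209 MB), memory block 5 (193 MB), memory block 7 (129 MB).
Tightest fit is memory block 7 with 129 MB free.

7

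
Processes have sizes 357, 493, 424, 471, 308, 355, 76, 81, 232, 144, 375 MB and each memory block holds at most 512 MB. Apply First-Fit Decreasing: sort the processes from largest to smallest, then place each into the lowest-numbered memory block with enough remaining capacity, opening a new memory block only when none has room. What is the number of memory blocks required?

Sorted descending: 493, 471, 424, 375, 357, 355, 308, 232, 144, 81, 76.
Put 493 MB in memory block 1; 19 MB remain.
Put 471 MB in memory block 2; 41 MB remain.
Put 424 MB in memory block 3; 88 MB remain.
Put 375 MB in memory block 4; 137 MB remain.
Put 357 MB in memory block 5; 155 MB remain.
Put 355 MB in memory block 6; 157 MB remain.
Put 308 MB in memory block 7; 204 MB remain.
Put 232 MB in memory block 8; 280 MB remain.
Put 144 MB in memory block 5; 11 MB remain.
Put 81 MB in memory block 3; 7 MB remain.
Put 76 MB in memory block 4; 61 MB remain.
Final memory blocks: [493] [471] [424,81] [375,76] [357,144] [355] [308] [232].

8 memory blocks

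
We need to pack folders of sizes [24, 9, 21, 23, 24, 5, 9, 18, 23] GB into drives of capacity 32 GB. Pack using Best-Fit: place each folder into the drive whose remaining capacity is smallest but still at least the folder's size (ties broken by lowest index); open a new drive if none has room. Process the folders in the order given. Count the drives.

24 GB → drive 1 (remaining 8 GB)
9 GB → drive 2 (remaining 23 GB)
21 GB → drive 2 (remaining 2 GB)
23 GB → drive 3 (remaining 9 GB)
24 GB → drive 4 (remaining 8 GB)
5 GB → drive 1 (remaining 3 GB)
9 GB → drive 3 (remaining 0 GB)
18 GB → drive 5 (remaining 14 GB)
23 GB → drive 6 (remaining 9 GB)
Final drives: [24,5] [9,21] [23,9] [24] [18] [23].

6 drives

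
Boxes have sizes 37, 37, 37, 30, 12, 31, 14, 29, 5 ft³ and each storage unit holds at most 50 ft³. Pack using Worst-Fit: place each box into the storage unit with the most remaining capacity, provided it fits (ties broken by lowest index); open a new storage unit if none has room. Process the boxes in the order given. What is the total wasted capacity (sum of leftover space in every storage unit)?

68

Put 37 ft³ in storage unit 1; 13 ft³ remain.
Put 37 ft³ in storage unit 2; 13 ft³ remain.
Put 37 ft³ in storage unit 3; 13 ft³ remain.
Put 30 ft³ in storage unit 4; 20 ft³ remain.
Put 12 ft³ in storage unit 4; 8 ft³ remain.
Put 31 ft³ in storage unit 5; 19 ft³ remain.
Put 14 ft³ in storage unit 5; 5 ft³ remain.
Put 29 ft³ in storage unit 6; 21 ft³ remain.
Put 5 ft³ in storage unit 6; 16 ft³ remain.
6 storage units × 50 ft³ = 300 ft³; used 232 ft³; unused 68 ft³.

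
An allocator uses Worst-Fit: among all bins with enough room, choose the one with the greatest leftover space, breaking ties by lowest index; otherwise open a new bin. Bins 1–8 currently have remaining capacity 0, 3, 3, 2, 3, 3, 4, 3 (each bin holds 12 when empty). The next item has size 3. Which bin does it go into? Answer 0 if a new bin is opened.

7

Bins with room: bin 2 (3), bin 3 (3), bin 5 (3), bin 6 (3), bin 7 (4), bin 8 (3).
Most room is bin 7 with 4 free.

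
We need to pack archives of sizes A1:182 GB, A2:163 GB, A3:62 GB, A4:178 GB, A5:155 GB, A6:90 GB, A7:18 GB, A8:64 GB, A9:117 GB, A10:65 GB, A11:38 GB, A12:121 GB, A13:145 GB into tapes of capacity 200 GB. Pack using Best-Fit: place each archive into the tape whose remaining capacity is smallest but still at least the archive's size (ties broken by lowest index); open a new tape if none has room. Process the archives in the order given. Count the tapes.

8

tape 1: place A1 (182 GB), 18 GB left
tape 2: place A2 (163 GB), 37 GB left
tape 3: place A3 (62 GB), 138 GB left
tape 4: place A4 (178 GB), 22 GB left
tape 5: place A5 (155 GB), 45 GB left
tape 3: place A6 (90 GB), 48 GB left
tape 1: place A7 (18 GB), 0 GB left
tape 6: place A8 (64 GB), 136 GB left
tape 6: place A9 (117 GB), 19 GB left
tape 7: place A10 (65 GB), 135 GB left
tape 5: place A11 (38 GB), 7 GB left
tape 7: place A12 (121 GB), 14 GB left
tape 8: place A13 (145 GB), 55 GB left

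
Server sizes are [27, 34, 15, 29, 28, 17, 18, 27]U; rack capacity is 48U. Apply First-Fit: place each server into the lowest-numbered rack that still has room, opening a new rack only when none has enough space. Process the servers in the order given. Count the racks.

Put 27U in rack 1; 21U remain.
Put 34U in rack 2; 14U remain.
Put 15U in rack 1; 6U remain.
Put 29U in rack 3; 19U remain.
Put 28U in rack 4; 20U remain.
Put 17U in rack 3; 2U remain.
Put 18U in rack 4; 2U remain.
Put 27U in rack 5; 21U remain.
Final racks: [27,15] [34] [29,17] [28,18] [27].

5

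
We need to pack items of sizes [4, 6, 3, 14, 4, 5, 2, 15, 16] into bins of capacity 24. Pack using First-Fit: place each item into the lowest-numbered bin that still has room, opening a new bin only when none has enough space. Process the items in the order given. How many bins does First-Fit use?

Put 4 in bin 1; 20 remain.
Put 6 in bin 1; 14 remain.
Put 3 in bin 1; 11 remain.
Put 14 in bin 2; 10 remain.
Put 4 in bin 1; 7 remain.
Put 5 in bin 1; 2 remain.
Put 2 in bin 1; 0 remain.
Put 15 in bin 3; 9 remain.
Put 16 in bin 4; 8 remain.

4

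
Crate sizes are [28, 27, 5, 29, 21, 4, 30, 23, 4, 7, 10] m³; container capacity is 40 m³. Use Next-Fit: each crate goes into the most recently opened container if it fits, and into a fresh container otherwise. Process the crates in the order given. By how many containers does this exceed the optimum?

Next-Fit: [28] [27,5] [29] [21,4] [30] [23,4,7] [10] → 7 containers.
6 crates exceed 20 m³ (half the capacity), and no two of those can share a container, so at least 6 containers are needed.
An optimal packing achieves that bound: [30,10] [29,7,4] [28,5,4] [27] [23] [21] → 6 containers.
Excess: 7 − 6 = 1.

1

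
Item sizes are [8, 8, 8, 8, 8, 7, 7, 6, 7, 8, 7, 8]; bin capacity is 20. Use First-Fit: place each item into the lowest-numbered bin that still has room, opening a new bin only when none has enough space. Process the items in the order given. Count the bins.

6 bins

8 → bin 1 (remaining 12)
8 → bin 1 (remaining 4)
8 → bin 2 (remaining 12)
8 → bin 2 (remaining 4)
8 → bin 3 (remaining 12)
7 → bin 3 (remaining 5)
7 → bin 4 (remaining 13)
6 → bin 4 (remaining 7)
7 → bin 4 (remaining 0)
8 → bin 5 (remaining 12)
7 → bin 5 (remaining 5)
8 → bin 6 (remaining 12)
Final bins: [8,8] [8,8] [8,7] [7,6,7] [8,7] [8].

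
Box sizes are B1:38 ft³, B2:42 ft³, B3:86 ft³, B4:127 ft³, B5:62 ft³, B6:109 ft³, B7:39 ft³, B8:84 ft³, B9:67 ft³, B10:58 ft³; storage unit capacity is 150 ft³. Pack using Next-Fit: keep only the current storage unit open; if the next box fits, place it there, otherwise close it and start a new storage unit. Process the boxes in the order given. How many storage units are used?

7

storage unit 1: place B1 (38 ft³), 112 ft³ left
storage unit 1: place B2 (42 ft³), 70 ft³ left
storage unit 2: place B3 (86 ft³), 64 ft³ left
storage unit 3: place B4 (127 ft³), 23 ft³ left
storage unit 4: place B5 (62 ft³), 88 ft³ left
storage unit 5: place B6 (109 ft³), 41 ft³ left
storage unit 5: place B7 (39 ft³), 2 ft³ left
storage unit 6: place B8 (84 ft³), 66 ft³ left
storage unit 7: place B9 (67 ft³), 83 ft³ left
storage unit 7: place B10 (58 ft³), 25 ft³ left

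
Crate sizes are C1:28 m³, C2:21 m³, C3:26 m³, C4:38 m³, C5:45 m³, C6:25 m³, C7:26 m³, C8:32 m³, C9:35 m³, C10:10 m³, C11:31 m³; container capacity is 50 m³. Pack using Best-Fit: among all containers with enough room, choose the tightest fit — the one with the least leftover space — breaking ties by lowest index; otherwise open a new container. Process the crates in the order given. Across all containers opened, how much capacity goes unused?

133

C1 (28 m³) → container 1 (remaining 22 m³)
C2 (21 m³) → container 1 (remaining 1 m³)
C3 (26 m³) → container 2 (remaining 24 m³)
C4 (38 m³) → container 3 (remaining 12 m³)
C5 (45 m³) → container 4 (remaining 5 m³)
C6 (25 m³) → container 5 (remaining 25 m³)
C7 (26 m³) → container 6 (remaining 24 m³)
C8 (32 m³) → container 7 (remaining 18 m³)
C9 (35 m³) → container 8 (remaining 15 m³)
C10 (10 m³) → container 3 (remaining 2 m³)
C11 (31 m³) → container 9 (remaining 19 m³)
9 containers × 50 m³ = 450 m³; used 317 m³; unused 133 m³.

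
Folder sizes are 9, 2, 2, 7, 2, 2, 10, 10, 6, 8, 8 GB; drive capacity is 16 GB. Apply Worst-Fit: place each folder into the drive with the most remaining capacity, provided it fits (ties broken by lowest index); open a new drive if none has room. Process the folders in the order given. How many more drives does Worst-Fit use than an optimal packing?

0

Worst-Fit: [9,2,2] [7,2,2] [10,6] [10] [8,8] → 5 drives.
Total size 66 GB; any packing needs at least ⌈66/16⌉ = 5 drives.
So 5 is already optimal.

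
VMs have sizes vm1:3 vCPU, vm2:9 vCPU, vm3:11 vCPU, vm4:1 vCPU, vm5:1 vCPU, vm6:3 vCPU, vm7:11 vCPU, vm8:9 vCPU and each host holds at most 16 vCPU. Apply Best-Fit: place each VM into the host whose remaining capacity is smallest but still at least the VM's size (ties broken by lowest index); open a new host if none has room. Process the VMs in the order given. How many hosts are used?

4

host 1: place vm1 (3 vCPU), 13 vCPU left
host 1: place vm2 (9 vCPU), 4 vCPU left
host 2: place vm3 (11 vCPU), 5 vCPU left
host 1: place vm4 (1 vCPU), 3 vCPU left
host 1: place vm5 (1 vCPU), 2 vCPU left
host 2: place vm6 (3 vCPU), 2 vCPU left
host 3: place vm7 (11 vCPU), 5 vCPU left
host 4: place vm8 (9 vCPU), 7 vCPU left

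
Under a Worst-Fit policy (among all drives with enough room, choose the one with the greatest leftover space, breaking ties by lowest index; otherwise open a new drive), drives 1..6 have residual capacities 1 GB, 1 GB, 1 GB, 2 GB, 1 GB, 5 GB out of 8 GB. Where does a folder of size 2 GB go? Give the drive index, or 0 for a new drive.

Drives with room: drive 4 (2 GB), drive 6 (5 GB).
Most room is drive 6 with 5 GB free.

6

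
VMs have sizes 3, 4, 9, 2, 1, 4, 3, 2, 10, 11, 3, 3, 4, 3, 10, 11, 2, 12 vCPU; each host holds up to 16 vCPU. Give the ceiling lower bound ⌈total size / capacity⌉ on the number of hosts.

7 hosts

Total size = 3 + 4 + 9 + 2 + 1 + 4 + 3 + 2 + 10 + 11 + 3 + 3 + 4 + 3 + 10 + 11 + 2 + 12 = 97 vCPU.
⌈97 / 16⌉ = 7.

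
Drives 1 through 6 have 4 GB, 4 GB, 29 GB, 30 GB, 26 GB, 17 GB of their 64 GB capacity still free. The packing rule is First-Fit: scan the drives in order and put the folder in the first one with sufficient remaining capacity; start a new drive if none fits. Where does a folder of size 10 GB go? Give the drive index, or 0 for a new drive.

Drives with room: drive 3 (29 GB), drive 4 (30 GB), drive 5 (26 GB), drive 6 (17 GB).
The first with room is drive 3.

3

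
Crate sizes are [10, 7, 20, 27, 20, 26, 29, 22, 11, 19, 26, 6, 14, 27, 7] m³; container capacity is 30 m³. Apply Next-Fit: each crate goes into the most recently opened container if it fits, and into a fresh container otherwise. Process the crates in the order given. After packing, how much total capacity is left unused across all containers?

container 1: place 10 m³, 20 m³ left
container 1: place 7 m³, 13 m³ left
container 2: place 20 m³, 10 m³ left
container 3: place 27 m³, 3 m³ left
container 4: place 20 m³, 10 m³ left
container 5: place 26 m³, 4 m³ left
container 6: place 29 m³, 1 m³ left
container 7: place 22 m³, 8 m³ left
container 8: place 11 m³, 19 m³ left
container 8: place 19 m³, 0 m³ left
container 9: place 26 m³, 4 m³ left
container 10: place 6 m³, 24 m³ left
container 10: place 14 m³, 10 m³ left
container 11: place 27 m³, 3 m³ left
container 12: place 7 m³, 23 m³ left
12 containers × 30 m³ = 360 m³; used 271 m³; unused 89 m³.

89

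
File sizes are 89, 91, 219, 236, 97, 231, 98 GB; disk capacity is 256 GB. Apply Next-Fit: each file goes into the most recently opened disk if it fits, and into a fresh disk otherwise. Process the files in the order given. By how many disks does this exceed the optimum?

Next-Fit: [89,91] [219] [236] [97] [231] [98] → 6 disks.
Total size 1061 GB; any packing needs at least ⌈1061/256⌉ = 5 disks.
An optimal packing achieves that bound: [236] [231] [219] [98,97] [91,89] → 5 disks.
Excess: 6 − 5 = 1.

1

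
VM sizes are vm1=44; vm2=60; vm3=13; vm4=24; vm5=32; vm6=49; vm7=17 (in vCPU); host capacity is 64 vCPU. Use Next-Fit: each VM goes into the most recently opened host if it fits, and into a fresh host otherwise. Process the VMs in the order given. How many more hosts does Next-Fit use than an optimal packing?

2

Next-Fit: [44] [60] [13,24] [32] [49] [17] → 6 hosts.
Total size 239 vCPU; any packing needs at least ⌈239/64⌉ = 4 hosts.
An optimal packing achieves that bound: [60] [49,13] [44,17] [32,24] → 4 hosts.
Excess: 6 − 4 = 2.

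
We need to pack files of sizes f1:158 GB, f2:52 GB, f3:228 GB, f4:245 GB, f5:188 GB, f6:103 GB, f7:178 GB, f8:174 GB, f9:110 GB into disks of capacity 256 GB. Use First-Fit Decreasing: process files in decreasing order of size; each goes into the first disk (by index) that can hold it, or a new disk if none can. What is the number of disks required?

Sorted descending: 245, 228, 188, 178, 174, 158, 110, 103, 52.
disk 1: place 245 GB, 11 GB left
disk 2: place 228 GB, 28 GB left
disk 3: place 188 GB, 68 GB left
disk 4: place 178 GB, 78 GB left
disk 5: place 174 GB, 82 GB left
disk 6: place 158 GB, 98 GB left
disk 7: place 110 GB, 146 GB left
disk 7: place 103 GB, 43 GB left
disk 3: place 52 GB, 16 GB left

7 disks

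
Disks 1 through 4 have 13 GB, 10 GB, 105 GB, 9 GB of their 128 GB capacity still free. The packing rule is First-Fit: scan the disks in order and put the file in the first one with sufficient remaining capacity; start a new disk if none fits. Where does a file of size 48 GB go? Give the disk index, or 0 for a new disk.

3

Disks with room: disk 3 (105 GB).
The first with room is disk 3.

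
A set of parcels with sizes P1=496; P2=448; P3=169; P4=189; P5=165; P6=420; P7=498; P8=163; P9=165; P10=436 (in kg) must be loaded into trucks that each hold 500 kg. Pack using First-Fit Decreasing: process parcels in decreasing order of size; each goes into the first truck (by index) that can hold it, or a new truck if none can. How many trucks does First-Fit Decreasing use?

7

Sorted descending: 498, 496, 448, 436, 420, 189, 169, 165, 165, 163.
truck 1: place 498 kg, 2 kg left
truck 2: place 496 kg, 4 kg left
truck 3: place 448 kg, 52 kg left
truck 4: place 436 kg, 64 kg left
truck 5: place 420 kg, 80 kg left
truck 6: place 189 kg, 311 kg left
truck 6: place 169 kg, 142 kg left
truck 7: place 165 kg, 335 kg left
truck 7: place 165 kg, 170 kg left
truck 7: place 163 kg, 7 kg left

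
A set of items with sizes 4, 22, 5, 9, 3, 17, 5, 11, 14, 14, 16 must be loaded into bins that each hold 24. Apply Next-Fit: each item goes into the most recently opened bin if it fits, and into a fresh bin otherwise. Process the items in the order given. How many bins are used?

8

bin 1: place 4, 20 left
bin 2: place 22, 2 left
bin 3: place 5, 19 left
bin 3: place 9, 10 left
bin 3: place 3, 7 left
bin 4: place 17, 7 left
bin 4: place 5, 2 left
bin 5: place 11, 13 left
bin 6: place 14, 10 left
bin 7: place 14, 10 left
bin 8: place 16, 8 left
Final bins: [4] [22] [5,9,3] [17,5] [11] [14] [14] [16].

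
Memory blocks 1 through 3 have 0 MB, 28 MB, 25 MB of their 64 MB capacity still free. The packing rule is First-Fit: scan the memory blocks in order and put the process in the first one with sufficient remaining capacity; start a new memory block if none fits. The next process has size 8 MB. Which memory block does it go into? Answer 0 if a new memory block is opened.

Memory blocks with room: memory block 2 (28 MB), memory block 3 (25 MB).
The first with room is memory block 2.

2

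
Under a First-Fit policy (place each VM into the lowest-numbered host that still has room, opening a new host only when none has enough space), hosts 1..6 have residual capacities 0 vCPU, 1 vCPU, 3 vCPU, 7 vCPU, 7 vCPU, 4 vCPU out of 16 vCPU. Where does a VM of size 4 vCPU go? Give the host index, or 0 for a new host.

Hosts with room: host 4 (7 vCPU), host 5 (7 vCPU), host 6 (4 vCPU).
The first with room is host 4.

4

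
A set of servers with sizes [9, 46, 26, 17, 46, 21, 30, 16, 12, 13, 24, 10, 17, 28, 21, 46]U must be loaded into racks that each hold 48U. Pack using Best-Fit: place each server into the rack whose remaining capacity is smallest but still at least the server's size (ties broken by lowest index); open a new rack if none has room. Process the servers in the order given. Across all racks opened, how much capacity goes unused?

Put 9U in rack 1; 39U remain.
Put 46U in rack 2; 2U remain.
Put 26U in rack 1; 13U remain.
Put 17U in rack 3; 31U remain.
Put 46U in rack 4; 2U remain.
Put 21U in rack 3; 10U remain.
Put 30U in rack 5; 18U remain.
Put 16U in rack 5; 2U remain.
Put 12U in rack 1; 1U remain.
Put 13U in rack 6; 35U remain.
Put 24U in rack 6; 11U remain.
Put 10U in rack 3; 0U remain.
Put 17U in rack 7; 31U remain.
Put 28U in rack 7; 3U remain.
Put 21U in rack 8; 27U remain.
Put 46U in rack 9; 2U remain.
9 racks × 48U = 432U; used 382U; unused 50U.

50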